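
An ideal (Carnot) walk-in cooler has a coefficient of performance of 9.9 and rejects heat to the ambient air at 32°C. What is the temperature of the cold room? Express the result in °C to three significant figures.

For a Carnot refrigerator COP_R = T_C/(T_H − T_C), so T_C = COP·T_H/(1 + COP).
With T_H = 305.15 K, T_C = 9.9 × 305.15/10.90 = 277.15 K.
Converting, 277.15 K = 4.00°C.

4.00 °C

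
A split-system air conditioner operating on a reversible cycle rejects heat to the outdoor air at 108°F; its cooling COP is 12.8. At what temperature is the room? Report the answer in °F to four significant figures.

66.86 °F

For a Carnot refrigerator COP_R = T_C/(T_H − T_C), so T_C = COP·T_H/(1 + COP).
With T_H = 315.37 K, T_C = 12.8 × 315.37/13.80 = 292.52 K.
Converting, 292.52 K = 66.86°F.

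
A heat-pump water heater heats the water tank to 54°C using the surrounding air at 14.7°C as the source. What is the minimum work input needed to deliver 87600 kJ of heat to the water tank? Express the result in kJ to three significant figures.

10500 kJ

In absolute terms T_C = 287.85 K and T_H = 327.15 K, so ΔT = 39.30 K.
The reversible limit is COP_HP = T_H/ΔT = 8.324, so W_min = Q_H/COP = Q_H·ΔT/T_H.
W_min = 87600 × 39.30/327.15 = 10520 kJ.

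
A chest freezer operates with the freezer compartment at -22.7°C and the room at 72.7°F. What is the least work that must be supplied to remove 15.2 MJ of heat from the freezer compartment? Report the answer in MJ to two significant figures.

In absolute terms T_C = 250.45 K and T_H = 295.76 K, so ΔT = 45.31 K.
The reversible limit is COP_R = T_C/ΔT = 5.527, so W_min = Q_C/COP = Q_C·ΔT/T_C.
W_min = 15.20 × 45.31/250.45 = 2.750 MJ.

2.7 MJ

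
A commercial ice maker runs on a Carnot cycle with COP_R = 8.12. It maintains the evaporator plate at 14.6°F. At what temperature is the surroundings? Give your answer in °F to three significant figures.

73.0 °F

COP_R = T_C/(T_H − T_C) gives T_H − T_C = T_C/COP.
With T_C = 263.48 K, T_H = 263.48 × (1 + 1/8.12) = 295.93 K.
Converting, 295.93 K = 73.01°F.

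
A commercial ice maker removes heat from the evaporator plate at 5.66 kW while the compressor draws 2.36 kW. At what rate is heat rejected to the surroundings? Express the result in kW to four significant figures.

8.020 kW

For a cyclic device the first law requires Q̇_H = Q̇_C + Ẇ.
Q̇_H = Q̇_C + Ẇ = 8.020 kW.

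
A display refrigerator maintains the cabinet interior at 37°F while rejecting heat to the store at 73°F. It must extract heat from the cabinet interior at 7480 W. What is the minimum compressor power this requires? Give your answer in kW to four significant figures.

In absolute terms T_C = 275.93 K and T_H = 295.93 K, so ΔT = 20.00 K.
COP_Carnot = T_C/ΔT = 275.93/20.00 = 13.80.
Ẇ_min = Q̇/COP_Carnot = 7480/13.80 = 542.2 W = 0.5422 kW.

0.5422 kW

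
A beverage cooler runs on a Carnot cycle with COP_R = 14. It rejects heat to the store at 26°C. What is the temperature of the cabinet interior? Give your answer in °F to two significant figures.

43 °F

For a Carnot refrigerator COP_R = T_C/(T_H − T_C), so T_C = COP·T_H/(1 + COP).
With T_H = 299.15 K, T_C = 14 × 299.15/15.00 = 279.21 K.
Converting, 279.21 K = 42.90°F.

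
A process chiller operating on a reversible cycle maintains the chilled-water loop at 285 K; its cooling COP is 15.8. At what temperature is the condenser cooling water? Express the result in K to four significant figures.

303.0 K

COP_R = T_C/(T_H − T_C) gives T_H − T_C = T_C/COP.
With T_C = 285.00 K, T_H = 285.00 × (1 + 1/15.8) = 303.04 K.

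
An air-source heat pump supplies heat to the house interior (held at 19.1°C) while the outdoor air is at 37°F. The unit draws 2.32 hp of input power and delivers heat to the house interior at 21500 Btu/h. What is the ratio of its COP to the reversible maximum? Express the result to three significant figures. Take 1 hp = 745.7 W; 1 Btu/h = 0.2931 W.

Converting, Q̇_H = 21500 Btu/h = 8.451 hp, so COP_actual = Q̇_H/Ẇ = 8.451/2.320 = 3.643.
In absolute terms T_C = 275.93 K and T_H = 292.25 K, so ΔT = 16.32 K.
COP_Carnot = T_H/ΔT = 292.25/16.32 = 17.91.
η_II = COP_actual/COP_Carnot = 3.643/17.91 = 0.2034.

0.203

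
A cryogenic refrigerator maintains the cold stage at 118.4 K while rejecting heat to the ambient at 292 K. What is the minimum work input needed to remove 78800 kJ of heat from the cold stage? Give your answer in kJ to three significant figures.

116000 kJ

The reservoir spacing is ΔT = 292 − 118.4 = 173.6 K.
The reversible limit is COP_R = T_C/ΔT = 0.6820, so W_min = Q_C/COP = Q_C·ΔT/T_C.
W_min = 78800 × 173.6/118.40 = 115500 kJ.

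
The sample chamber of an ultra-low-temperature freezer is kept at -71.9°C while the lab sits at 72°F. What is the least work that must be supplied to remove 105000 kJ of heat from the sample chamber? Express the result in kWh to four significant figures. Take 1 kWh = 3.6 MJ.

In absolute terms T_C = 201.25 K and T_H = 295.37 K, so ΔT = 94.12 K.
The reversible limit is COP_R = T_C/ΔT = 2.138, so W_min = Q_C/COP = Q_C·ΔT/T_C.
W_min = 105000 × 94.12/201.25 = 49110 kJ = 13.64 kWh.

13.64 kWh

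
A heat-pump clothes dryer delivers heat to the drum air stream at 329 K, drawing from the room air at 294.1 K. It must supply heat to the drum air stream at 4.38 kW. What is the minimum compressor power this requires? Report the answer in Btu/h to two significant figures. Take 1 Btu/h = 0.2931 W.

The reservoir spacing is ΔT = 329 − 294.1 = 34.90 K.
COP_Carnot = T_H/ΔT = 329.00/34.90 = 9.427.
Ẇ_min = Q̇/COP_Carnot = 4.380/9.427 = 0.4646 kW = 1585 Btu/h.

1600 Btu/h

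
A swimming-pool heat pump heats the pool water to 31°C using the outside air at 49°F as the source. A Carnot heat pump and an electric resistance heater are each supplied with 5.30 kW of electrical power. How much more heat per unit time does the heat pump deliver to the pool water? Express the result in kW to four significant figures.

69.48 kW

In absolute terms T_C = 282.59 K and T_H = 304.15 K, so ΔT = 21.56 K.
COP_Carnot = T_H/ΔT = 304.15/21.56 = 14.11.
The heat pump delivers Q̇_H = COP × Ẇ = 74.78 kW; the resistance heater delivers Ẇ = 5.300 kW.
Extra = (COP − 1)·Ẇ = 69.48 kW.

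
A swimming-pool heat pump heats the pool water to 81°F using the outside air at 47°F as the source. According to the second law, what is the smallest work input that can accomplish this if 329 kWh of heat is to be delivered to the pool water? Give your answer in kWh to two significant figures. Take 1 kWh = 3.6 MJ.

21 kWh

In absolute terms T_C = 281.48 K and T_H = 300.37 K, so ΔT = 18.89 K.
The reversible limit is COP_HP = T_H/ΔT = 15.90, so W_min = Q_H/COP = Q_H·ΔT/T_H.
W_min = 329.0 × 18.89/300.37 = 20.69 kWh.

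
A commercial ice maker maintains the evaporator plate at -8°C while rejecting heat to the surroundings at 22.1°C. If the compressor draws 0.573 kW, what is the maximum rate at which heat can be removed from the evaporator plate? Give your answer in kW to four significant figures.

In absolute terms T_C = 265.15 K and T_H = 295.25 K, so ΔT = 30.10 K.
COP_Carnot = T_C/ΔT = 265.15/30.10 = 8.809.
Q̇_max = COP_Carnot × Ẇ = 8.809 × 0.5730 kW = 5.048 kW.

5.048 kW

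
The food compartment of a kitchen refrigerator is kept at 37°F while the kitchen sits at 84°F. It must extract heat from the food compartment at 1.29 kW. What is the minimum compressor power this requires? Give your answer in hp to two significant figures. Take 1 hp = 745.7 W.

In absolute terms T_C = 275.93 K and T_H = 302.04 K, so ΔT = 26.11 K.
COP_Carnot = T_C/ΔT = 275.93/26.11 = 10.57.
Ẇ_min = Q̇/COP_Carnot = 1.290/10.57 = 0.1221 kW = 0.1637 hp.

0.16 hp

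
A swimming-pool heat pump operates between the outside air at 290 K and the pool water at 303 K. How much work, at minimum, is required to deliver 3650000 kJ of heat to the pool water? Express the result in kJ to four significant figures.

156600 kJ

The reservoir spacing is ΔT = 303 − 290 = 13.00 K.
The reversible limit is COP_HP = T_H/ΔT = 23.31, so W_min = Q_H/COP = Q_H·ΔT/T_H.
W_min = 3650000 × 13.00/303.00 = 156600 kJ.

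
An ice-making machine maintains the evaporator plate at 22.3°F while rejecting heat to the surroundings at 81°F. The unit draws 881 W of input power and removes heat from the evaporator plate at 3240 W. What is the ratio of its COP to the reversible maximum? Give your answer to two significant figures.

COP_actual = Q̇_C/Ẇ = 3240/881.0 = 3.678.
In absolute terms T_C = 267.76 K and T_H = 300.37 K, so ΔT = 32.61 K.
COP_Carnot = T_C/ΔT = 267.76/32.61 = 8.211.
η_II = COP_actual/COP_Carnot = 3.678/8.211 = 0.4479.

0.45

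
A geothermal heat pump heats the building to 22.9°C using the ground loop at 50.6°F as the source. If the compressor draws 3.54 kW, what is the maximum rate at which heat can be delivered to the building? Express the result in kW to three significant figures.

In absolute terms T_C = 283.48 K and T_H = 296.05 K, so ΔT = 12.57 K.
COP_Carnot = T_H/ΔT = 296.05/12.57 = 23.56.
Q̇_max = COP_Carnot × Ẇ = 23.56 × 3.540 kW = 83.40 kW.

83.4 kW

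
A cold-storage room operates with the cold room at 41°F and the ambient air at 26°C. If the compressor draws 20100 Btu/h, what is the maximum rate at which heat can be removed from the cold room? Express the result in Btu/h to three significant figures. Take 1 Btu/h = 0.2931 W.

In absolute terms T_C = 278.15 K and T_H = 299.15 K, so ΔT = 21.00 K.
COP_Carnot = T_C/ΔT = 278.15/21.00 = 13.25.
Q̇_max = COP_Carnot × Ẇ = 13.25 × 20100 Btu/h = 266200 Btu/h.

266000 Btu/h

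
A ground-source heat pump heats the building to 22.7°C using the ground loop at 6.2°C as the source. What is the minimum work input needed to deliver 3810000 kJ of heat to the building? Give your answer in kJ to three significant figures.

In absolute terms T_C = 279.35 K and T_H = 295.85 K, so ΔT = 16.50 K.
The reversible limit is COP_HP = T_H/ΔT = 17.93, so W_min = Q_H/COP = Q_H·ΔT/T_H.
W_min = 3810000 × 16.50/295.85 = 212500 kJ.

212000 kJ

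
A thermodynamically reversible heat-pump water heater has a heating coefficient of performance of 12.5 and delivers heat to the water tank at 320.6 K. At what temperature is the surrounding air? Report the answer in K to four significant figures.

COP_HP = T_H/(T_H − T_C) gives T_H − T_C = T_H/COP.
With T_H = 320.60 K, T_C = 320.60 × (1 − 1/12.5) = 294.95 K.

295.0 K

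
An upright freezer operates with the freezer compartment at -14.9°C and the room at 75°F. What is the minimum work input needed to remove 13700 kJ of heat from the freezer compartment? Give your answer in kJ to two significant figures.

2100 kJ

In absolute terms T_C = 258.25 K and T_H = 297.04 K, so ΔT = 38.79 K.
The reversible limit is COP_R = T_C/ΔT = 6.658, so W_min = Q_C/COP = Q_C·ΔT/T_C.
W_min = 13700 × 38.79/258.25 = 2058 kJ.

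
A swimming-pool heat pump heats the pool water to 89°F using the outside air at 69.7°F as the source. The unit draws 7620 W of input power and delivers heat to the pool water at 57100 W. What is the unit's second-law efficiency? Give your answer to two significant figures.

COP_actual = Q̇_H/Ẇ = 57100/7620 = 7.493.
In absolute terms T_C = 294.09 K and T_H = 304.82 K, so ΔT = 10.72 K.
COP_Carnot = T_H/ΔT = 304.82/10.72 = 28.43.
η_II = COP_actual/COP_Carnot = 7.493/28.43 = 0.2636.

0.26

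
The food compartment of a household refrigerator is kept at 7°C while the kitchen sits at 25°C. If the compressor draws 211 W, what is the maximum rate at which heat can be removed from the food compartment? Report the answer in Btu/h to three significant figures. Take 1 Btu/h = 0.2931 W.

In absolute terms T_C = 280.15 K and T_H = 298.15 K, so ΔT = 18.00 K.
COP_Carnot = T_C/ΔT = 280.15/18.00 = 15.56.
Q̇_max = COP_Carnot × Ẇ = 15.56 × 211.0 W = 3284 W = 11200 Btu/h.

11200 Btu/h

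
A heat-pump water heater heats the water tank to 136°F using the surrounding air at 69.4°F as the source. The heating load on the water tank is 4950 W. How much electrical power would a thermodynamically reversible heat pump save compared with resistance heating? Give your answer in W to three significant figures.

4400 W

In absolute terms T_C = 293.93 K and T_H = 330.93 K, so ΔT = 37.00 K.
COP_Carnot = T_H/ΔT = 330.93/37.00 = 8.944.
Resistance heating needs Ẇ_res = Q̇_H = 4950 W; the reversible heat pump needs only Ẇ_hp = Q̇_H/COP = 553.4 W.
Saving = 4950 − 553.4 = 4397 W.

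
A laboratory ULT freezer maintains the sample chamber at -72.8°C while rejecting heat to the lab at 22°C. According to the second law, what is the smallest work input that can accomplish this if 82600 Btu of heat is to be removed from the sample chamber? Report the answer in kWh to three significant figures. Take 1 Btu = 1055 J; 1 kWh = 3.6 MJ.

11.5 kWh

In absolute terms T_C = 200.35 K and T_H = 295.15 K, so ΔT = 94.80 K.
The reversible limit is COP_R = T_C/ΔT = 2.113, so W_min = Q_C/COP = Q_C·ΔT/T_C.
W_min = 82600 × 94.80/200.35 = 39080 Btu = 11.45 kWh.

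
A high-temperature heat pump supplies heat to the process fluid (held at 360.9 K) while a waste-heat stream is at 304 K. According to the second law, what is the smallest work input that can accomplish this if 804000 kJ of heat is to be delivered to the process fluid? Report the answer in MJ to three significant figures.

The reservoir spacing is ΔT = 360.9 − 304 = 56.90 K.
The reversible limit is COP_HP = T_H/ΔT = 6.343, so W_min = Q_H/COP = Q_H·ΔT/T_H.
W_min = 804000 × 56.90/360.90 = 126800 kJ = 126.8 MJ.

127 MJ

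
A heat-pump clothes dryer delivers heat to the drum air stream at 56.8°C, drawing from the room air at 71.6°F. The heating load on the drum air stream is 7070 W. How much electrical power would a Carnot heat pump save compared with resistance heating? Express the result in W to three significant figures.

In absolute terms T_C = 295.15 K and T_H = 329.95 K, so ΔT = 34.80 K.
COP_Carnot = T_H/ΔT = 329.95/34.80 = 9.481.
Resistance heating needs Ẇ_res = Q̇_H = 7070 W; the reversible heat pump needs only Ẇ_hp = Q̇_H/COP = 745.7 W.
Saving = 7070 − 745.7 = 6324 W.

6320 W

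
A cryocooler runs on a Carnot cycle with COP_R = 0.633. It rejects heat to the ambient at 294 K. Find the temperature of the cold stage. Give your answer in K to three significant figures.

For a Carnot refrigerator COP_R = T_C/(T_H − T_C), so T_C = COP·T_H/(1 + COP).
With T_H = 294.00 K, T_C = 0.633 × 294.00/1.633 = 113.96 K.

114 K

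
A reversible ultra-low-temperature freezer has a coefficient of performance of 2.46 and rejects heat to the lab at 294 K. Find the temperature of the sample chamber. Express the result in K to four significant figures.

209.0 K

For a Carnot refrigerator COP_R = T_C/(T_H − T_C), so T_C = COP·T_H/(1 + COP).
With T_H = 294.00 K, T_C = 2.46 × 294.00/3.460 = 209.03 K.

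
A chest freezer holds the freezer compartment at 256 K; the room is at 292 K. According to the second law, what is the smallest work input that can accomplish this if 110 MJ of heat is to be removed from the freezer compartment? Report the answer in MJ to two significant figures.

The reservoir spacing is ΔT = 292 − 256 = 36.00 K.
The reversible limit is COP_R = T_C/ΔT = 7.111, so W_min = Q_C/COP = Q_C·ΔT/T_C.
W_min = 110.0 × 36.00/256.00 = 15.47 MJ.

15 MJ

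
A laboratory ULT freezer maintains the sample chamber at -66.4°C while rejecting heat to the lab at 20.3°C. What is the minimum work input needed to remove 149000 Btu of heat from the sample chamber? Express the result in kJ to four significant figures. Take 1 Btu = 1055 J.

65920 kJ

In absolute terms T_C = 206.75 K and T_H = 293.45 K, so ΔT = 86.70 K.
The reversible limit is COP_R = T_C/ΔT = 2.385, so W_min = Q_C/COP = Q_C·ΔT/T_C.
W_min = 149000 × 86.70/206.75 = 62480 Btu = 65920 kJ.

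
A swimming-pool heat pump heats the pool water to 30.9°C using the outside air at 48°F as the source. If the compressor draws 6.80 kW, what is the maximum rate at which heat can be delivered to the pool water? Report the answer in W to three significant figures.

In absolute terms T_C = 282.04 K and T_H = 304.05 K, so ΔT = 22.01 K.
COP_Carnot = T_H/ΔT = 304.05/22.01 = 13.81.
Q̇_max = COP_Carnot × Ẇ = 13.81 × 6.800 kW = 93.93 kW = 93930 W.

93900 W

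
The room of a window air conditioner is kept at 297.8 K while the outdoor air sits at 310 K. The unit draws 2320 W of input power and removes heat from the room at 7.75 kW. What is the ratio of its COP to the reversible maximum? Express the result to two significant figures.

0.14

Converting, Q̇_C = 7.750 kW = 7750 W, so COP_actual = Q̇_C/Ẇ = 7750/2320 = 3.341.
The reservoir spacing is ΔT = 310 − 297.8 = 12.20 K.
COP_Carnot = T_C/ΔT = 297.80/12.20 = 24.41.
η_II = COP_actual/COP_Carnot = 3.341/24.41 = 0.1369.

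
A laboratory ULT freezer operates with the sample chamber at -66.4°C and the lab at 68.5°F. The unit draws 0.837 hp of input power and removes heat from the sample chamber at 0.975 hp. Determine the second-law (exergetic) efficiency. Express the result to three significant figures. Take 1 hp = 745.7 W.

0.488

COP_actual = Q̇_C/Ẇ = 0.9750/0.8370 = 1.165.
In absolute terms T_C = 206.75 K and T_H = 293.43 K, so ΔT = 86.68 K.
COP_Carnot = T_C/ΔT = 206.75/86.68 = 2.385.
η_II = COP_actual/COP_Carnot = 1.165/2.385 = 0.4884.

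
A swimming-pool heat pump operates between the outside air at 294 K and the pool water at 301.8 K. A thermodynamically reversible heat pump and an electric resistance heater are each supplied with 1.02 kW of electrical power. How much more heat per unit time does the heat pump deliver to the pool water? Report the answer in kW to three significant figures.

The reservoir spacing is ΔT = 301.8 − 294 = 7.800 K.
COP_Carnot = T_H/ΔT = 301.80/7.800 = 38.69.
The heat pump delivers Q̇_H = COP × Ẇ = 39.47 kW; the resistance heater delivers Ẇ = 1.020 kW.
Extra = (COP − 1)·Ẇ = 38.45 kW.

38.4 kW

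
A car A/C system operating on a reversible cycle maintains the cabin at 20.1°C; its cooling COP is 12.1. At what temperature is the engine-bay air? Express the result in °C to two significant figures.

44 °C

COP_R = T_C/(T_H − T_C) gives T_H − T_C = T_C/COP.
With T_C = 293.25 K, T_H = 293.25 × (1 + 1/12.1) = 317.49 K.
Converting, 317.49 K = 44.34°C.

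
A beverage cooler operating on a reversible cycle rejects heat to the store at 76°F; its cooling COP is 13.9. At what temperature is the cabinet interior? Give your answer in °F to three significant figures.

For a Carnot refrigerator COP_R = T_C/(T_H − T_C), so T_C = COP·T_H/(1 + COP).
With T_H = 297.59 K, T_C = 13.9 × 297.59/14.90 = 277.62 K.
Converting, 277.62 K = 40.05°F.

40.0 °F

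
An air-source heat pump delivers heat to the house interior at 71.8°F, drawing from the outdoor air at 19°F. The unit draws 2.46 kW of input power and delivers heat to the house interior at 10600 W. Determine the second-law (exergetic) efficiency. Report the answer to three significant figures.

0.428

Converting, Q̇_H = 10600 W = 10.60 kW, so COP_actual = Q̇_H/Ẇ = 10.60/2.460 = 4.309.
In absolute terms T_C = 265.93 K and T_H = 295.26 K, so ΔT = 29.33 K.
COP_Carnot = T_H/ΔT = 295.26/29.33 = 10.07.
η_II = COP_actual/COP_Carnot = 4.309/10.07 = 0.4281.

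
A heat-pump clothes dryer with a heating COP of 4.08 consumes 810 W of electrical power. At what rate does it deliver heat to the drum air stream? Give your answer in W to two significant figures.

Q̇_H = COP_HP × Ẇ = 4.08 × 810.0 = 3305 W.

3300 W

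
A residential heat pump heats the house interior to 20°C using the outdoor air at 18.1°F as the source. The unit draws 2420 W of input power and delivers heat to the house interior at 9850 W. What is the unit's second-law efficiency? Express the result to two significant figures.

0.38

COP_actual = Q̇_H/Ẇ = 9850/2420 = 4.070.
In absolute terms T_C = 265.43 K and T_H = 293.15 K, so ΔT = 27.72 K.
COP_Carnot = T_H/ΔT = 293.15/27.72 = 10.57.
η_II = COP_actual/COP_Carnot = 4.070/10.57 = 0.3849.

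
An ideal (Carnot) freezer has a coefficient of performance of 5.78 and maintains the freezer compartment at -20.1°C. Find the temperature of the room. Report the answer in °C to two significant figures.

24 °C

COP_R = T_C/(T_H − T_C) gives T_H − T_C = T_C/COP.
With T_C = 253.05 K, T_H = 253.05 × (1 + 1/5.78) = 296.83 K.
Converting, 296.83 K = 23.68°C.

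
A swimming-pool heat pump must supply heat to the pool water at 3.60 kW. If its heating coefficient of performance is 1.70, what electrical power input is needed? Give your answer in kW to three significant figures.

2.12 kW

Ẇ = Q̇_H/COP_HP = 3.600/1.70 = 2.118 kW.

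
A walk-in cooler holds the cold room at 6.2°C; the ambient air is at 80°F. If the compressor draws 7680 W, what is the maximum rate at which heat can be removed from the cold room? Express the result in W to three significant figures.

105000 W

In absolute terms T_C = 279.35 K and T_H = 299.82 K, so ΔT = 20.47 K.
COP_Carnot = T_C/ΔT = 279.35/20.47 = 13.65.
Q̇_max = COP_Carnot × Ẇ = 13.65 × 7680 W = 104800 W.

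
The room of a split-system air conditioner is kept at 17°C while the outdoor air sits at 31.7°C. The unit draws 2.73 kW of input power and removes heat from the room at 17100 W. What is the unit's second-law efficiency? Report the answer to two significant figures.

Converting, Q̇_C = 17100 W = 17.10 kW, so COP_actual = Q̇_C/Ẇ = 17.10/2.730 = 6.264.
In absolute terms T_C = 290.15 K and T_H = 304.85 K, so ΔT = 14.70 K.
COP_Carnot = T_C/ΔT = 290.15/14.70 = 19.74.
η_II = COP_actual/COP_Carnot = 6.264/19.74 = 0.3173.

0.32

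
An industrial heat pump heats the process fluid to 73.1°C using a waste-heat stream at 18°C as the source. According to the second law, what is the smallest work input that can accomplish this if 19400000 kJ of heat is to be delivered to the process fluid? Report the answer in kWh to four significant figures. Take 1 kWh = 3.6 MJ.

857.6 kWh

In absolute terms T_C = 291.15 K and T_H = 346.25 K, so ΔT = 55.10 K.
The reversible limit is COP_HP = T_H/ΔT = 6.284, so W_min = Q_H/COP = Q_H·ΔT/T_H.
W_min = 19400000 × 55.10/346.25 = 3087000 kJ = 857.6 kWh.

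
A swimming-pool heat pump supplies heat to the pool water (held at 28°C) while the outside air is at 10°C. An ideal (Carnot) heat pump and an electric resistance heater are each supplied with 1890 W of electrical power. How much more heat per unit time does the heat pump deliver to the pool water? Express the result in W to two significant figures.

In absolute terms T_C = 283.15 K and T_H = 301.15 K, so ΔT = 18.00 K.
COP_Carnot = T_H/ΔT = 301.15/18.00 = 16.73.
The heat pump delivers Q̇_H = COP × Ẇ = 31620 W; the resistance heater delivers Ẇ = 1890 W.
Extra = (COP − 1)·Ẇ = 29730 W.

30000 W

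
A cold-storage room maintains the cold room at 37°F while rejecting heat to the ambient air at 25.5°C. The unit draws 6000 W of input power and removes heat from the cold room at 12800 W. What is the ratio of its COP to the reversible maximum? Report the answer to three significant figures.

COP_actual = Q̇_C/Ẇ = 12800/6000 = 2.133.
In absolute terms T_C = 275.93 K and T_H = 298.65 K, so ΔT = 22.72 K.
COP_Carnot = T_C/ΔT = 275.93/22.72 = 12.14.
η_II = COP_actual/COP_Carnot = 2.133/12.14 = 0.1757.

0.176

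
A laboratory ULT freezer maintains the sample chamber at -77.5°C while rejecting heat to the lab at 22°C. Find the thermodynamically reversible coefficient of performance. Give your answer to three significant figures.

In absolute terms T_C = 195.65 K and T_H = 295.15 K, so ΔT = 99.50 K.
For a reversible cycle, COP_Carnot = T_C/ΔT = 195.65/99.50 = 1.966.

1.97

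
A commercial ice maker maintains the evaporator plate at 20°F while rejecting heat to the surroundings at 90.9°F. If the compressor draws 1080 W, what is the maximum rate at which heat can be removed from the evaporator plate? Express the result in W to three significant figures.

In absolute terms T_C = 266.48 K and T_H = 305.87 K, so ΔT = 39.39 K.
COP_Carnot = T_C/ΔT = 266.48/39.39 = 6.765.
Q̇_max = COP_Carnot × Ẇ = 6.765 × 1080 W = 7307 W.

7310 W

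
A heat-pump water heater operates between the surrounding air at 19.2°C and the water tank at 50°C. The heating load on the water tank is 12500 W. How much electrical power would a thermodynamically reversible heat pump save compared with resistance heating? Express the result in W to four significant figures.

11310 W

In absolute terms T_C = 292.35 K and T_H = 323.15 K, so ΔT = 30.80 K.
COP_Carnot = T_H/ΔT = 323.15/30.80 = 10.49.
Resistance heating needs Ẇ_res = Q̇_H = 12500 W; the reversible heat pump needs only Ẇ_hp = Q̇_H/COP = 1191 W.
Saving = 12500 − 1191 = 11310 W.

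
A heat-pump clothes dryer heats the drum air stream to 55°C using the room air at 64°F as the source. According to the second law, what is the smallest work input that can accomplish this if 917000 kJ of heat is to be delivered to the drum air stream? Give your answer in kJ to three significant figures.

104000 kJ

In absolute terms T_C = 290.93 K and T_H = 328.15 K, so ΔT = 37.22 K.
The reversible limit is COP_HP = T_H/ΔT = 8.816, so W_min = Q_H/COP = Q_H·ΔT/T_H.
W_min = 917000 × 37.22/328.15 = 104000 kJ.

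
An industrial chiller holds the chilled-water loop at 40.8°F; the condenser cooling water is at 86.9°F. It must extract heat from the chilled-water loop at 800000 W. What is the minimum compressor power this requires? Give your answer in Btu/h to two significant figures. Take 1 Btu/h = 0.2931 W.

In absolute terms T_C = 278.04 K and T_H = 303.65 K, so ΔT = 25.61 K.
COP_Carnot = T_C/ΔT = 278.04/25.61 = 10.86.
Ẇ_min = Q̇/COP_Carnot = 800000/10.86 = 73690 W = 251400 Btu/h.

250000 Btu/h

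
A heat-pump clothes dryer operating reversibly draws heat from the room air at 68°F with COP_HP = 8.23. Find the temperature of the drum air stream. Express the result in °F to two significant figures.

COP_HP = T_H/(T_H − T_C) rearranges to T_H = COP·T_C/(COP − 1).
With T_C = 293.15 K, T_H = 8.23 × 293.15/7.230 = 333.70 K.
Converting, 333.70 K = 140.98°F.

140 °F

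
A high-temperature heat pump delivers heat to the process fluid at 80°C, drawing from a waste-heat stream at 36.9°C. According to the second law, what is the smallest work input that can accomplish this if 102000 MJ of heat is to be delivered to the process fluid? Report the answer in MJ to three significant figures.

In absolute terms T_C = 310.05 K and T_H = 353.15 K, so ΔT = 43.10 K.
The reversible limit is COP_HP = T_H/ΔT = 8.194, so W_min = Q_H/COP = Q_H·ΔT/T_H.
W_min = 102000 × 43.10/353.15 = 12450 MJ.

12400 MJ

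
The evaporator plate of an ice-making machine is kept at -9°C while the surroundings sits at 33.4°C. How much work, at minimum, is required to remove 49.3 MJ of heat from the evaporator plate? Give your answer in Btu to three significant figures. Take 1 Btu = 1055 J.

7500 Btu

In absolute terms T_C = 264.15 K and T_H = 306.55 K, so ΔT = 42.40 K.
The reversible limit is COP_R = T_C/ΔT = 6.230, so W_min = Q_C/COP = Q_C·ΔT/T_C.
W_min = 49.30 × 42.40/264.15 = 7.913 MJ = 7501 Btu.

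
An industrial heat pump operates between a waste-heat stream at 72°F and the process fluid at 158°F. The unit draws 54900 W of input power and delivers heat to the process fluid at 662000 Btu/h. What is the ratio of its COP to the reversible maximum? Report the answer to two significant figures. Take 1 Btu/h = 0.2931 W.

Converting, Q̇_H = 662000 Btu/h = 194000 W, so COP_actual = Q̇_H/Ẇ = 194000/54900 = 3.534.
In absolute terms T_C = 295.37 K and T_H = 343.15 K, so ΔT = 47.78 K.
COP_Carnot = T_H/ΔT = 343.15/47.78 = 7.182.
η_II = COP_actual/COP_Carnot = 3.534/7.182 = 0.4921.

0.49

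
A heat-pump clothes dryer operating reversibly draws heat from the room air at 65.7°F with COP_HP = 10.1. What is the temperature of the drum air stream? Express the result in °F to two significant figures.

120 °F

COP_HP = T_H/(T_H − T_C) rearranges to T_H = COP·T_C/(COP − 1).
With T_C = 291.87 K, T_H = 10.1 × 291.87/9.100 = 323.95 K.
Converting, 323.95 K = 123.43°F.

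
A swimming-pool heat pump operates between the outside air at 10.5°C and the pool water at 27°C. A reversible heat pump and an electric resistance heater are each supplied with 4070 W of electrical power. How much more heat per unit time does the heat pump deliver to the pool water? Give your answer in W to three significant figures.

In absolute terms T_C = 283.65 K and T_H = 300.15 K, so ΔT = 16.50 K.
COP_Carnot = T_H/ΔT = 300.15/16.50 = 18.19.
The heat pump delivers Q̇_H = COP × Ẇ = 74040 W; the resistance heater delivers Ẇ = 4070 W.
Extra = (COP − 1)·Ẇ = 69970 W.

70000 W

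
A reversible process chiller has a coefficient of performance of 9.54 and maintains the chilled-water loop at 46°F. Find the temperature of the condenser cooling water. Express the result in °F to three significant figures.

99.0 °F

COP_R = T_C/(T_H − T_C) gives T_H − T_C = T_C/COP.
With T_C = 280.93 K, T_H = 280.93 × (1 + 1/9.54) = 310.38 K.
Converting, 310.38 K = 99.01°F.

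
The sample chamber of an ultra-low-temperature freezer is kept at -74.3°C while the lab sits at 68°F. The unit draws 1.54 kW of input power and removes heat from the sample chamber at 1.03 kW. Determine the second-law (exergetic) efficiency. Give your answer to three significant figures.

COP_actual = Q̇_C/Ẇ = 1.030/1.540 = 0.6688.
In absolute terms T_C = 198.85 K and T_H = 293.15 K, so ΔT = 94.30 K.
COP_Carnot = T_C/ΔT = 198.85/94.30 = 2.109.
η_II = COP_actual/COP_Carnot = 0.6688/2.109 = 0.3172.

0.317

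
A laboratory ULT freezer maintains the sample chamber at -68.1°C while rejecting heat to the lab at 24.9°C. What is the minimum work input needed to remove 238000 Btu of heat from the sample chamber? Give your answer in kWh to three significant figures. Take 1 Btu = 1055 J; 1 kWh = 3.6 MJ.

31.6 kWh

In absolute terms T_C = 205.05 K and T_H = 298.05 K, so ΔT = 93.00 K.
The reversible limit is COP_R = T_C/ΔT = 2.205, so W_min = Q_C/COP = Q_C·ΔT/T_C.
W_min = 238000 × 93.00/205.05 = 107900 Btu = 31.63 kWh.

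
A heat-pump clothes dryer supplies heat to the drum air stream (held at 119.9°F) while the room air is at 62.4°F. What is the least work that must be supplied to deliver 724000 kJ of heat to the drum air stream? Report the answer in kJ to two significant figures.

In absolute terms T_C = 290.04 K and T_H = 321.98 K, so ΔT = 31.94 K.
The reversible limit is COP_HP = T_H/ΔT = 10.08, so W_min = Q_H/COP = Q_H·ΔT/T_H.
W_min = 724000 × 31.94/321.98 = 71830 kJ.

72000 kJ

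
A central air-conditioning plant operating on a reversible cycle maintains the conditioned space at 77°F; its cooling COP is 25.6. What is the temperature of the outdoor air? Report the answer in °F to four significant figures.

COP_R = T_C/(T_H − T_C) gives T_H − T_C = T_C/COP.
With T_C = 298.15 K, T_H = 298.15 × (1 + 1/25.6) = 309.80 K.
Converting, 309.80 K = 97.96°F.

97.96 °F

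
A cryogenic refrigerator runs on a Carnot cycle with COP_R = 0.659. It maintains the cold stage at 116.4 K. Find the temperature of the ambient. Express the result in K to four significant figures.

COP_R = T_C/(T_H − T_C) gives T_H − T_C = T_C/COP.
With T_C = 116.40 K, T_H = 116.40 × (1 + 1/0.659) = 293.03 K.

293.0 K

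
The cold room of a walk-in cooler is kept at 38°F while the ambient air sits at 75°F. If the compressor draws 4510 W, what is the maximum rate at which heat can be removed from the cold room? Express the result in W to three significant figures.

In absolute terms T_C = 276.48 K and T_H = 297.04 K, so ΔT = 20.56 K.
COP_Carnot = T_C/ΔT = 276.48/20.56 = 13.45.
Q̇_max = COP_Carnot × Ẇ = 13.45 × 4510 W = 60660 W.

60700 W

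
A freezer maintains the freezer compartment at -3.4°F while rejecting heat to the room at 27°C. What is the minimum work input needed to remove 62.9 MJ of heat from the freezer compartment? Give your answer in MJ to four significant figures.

In absolute terms T_C = 253.48 K and T_H = 300.15 K, so ΔT = 46.67 K.
The reversible limit is COP_R = T_C/ΔT = 5.432, so W_min = Q_C/COP = Q_C·ΔT/T_C.
W_min = 62.90 × 46.67/253.48 = 11.58 MJ.

11.58 MJ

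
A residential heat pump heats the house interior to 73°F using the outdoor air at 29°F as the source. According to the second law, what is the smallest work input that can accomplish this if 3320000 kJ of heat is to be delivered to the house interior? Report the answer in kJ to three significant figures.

In absolute terms T_C = 271.48 K and T_H = 295.93 K, so ΔT = 24.44 K.
The reversible limit is COP_HP = T_H/ΔT = 12.11, so W_min = Q_H/COP = Q_H·ΔT/T_H.
W_min = 3320000 × 24.44/295.93 = 274200 kJ.

274000 kJ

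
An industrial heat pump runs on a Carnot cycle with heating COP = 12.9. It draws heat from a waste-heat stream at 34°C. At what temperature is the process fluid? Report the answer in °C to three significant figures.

59.8 °C

COP_HP = T_H/(T_H − T_C) rearranges to T_H = COP·T_C/(COP − 1).
With T_C = 307.15 K, T_H = 12.9 × 307.15/11.90 = 332.96 K.
Converting, 332.96 K = 59.81°C.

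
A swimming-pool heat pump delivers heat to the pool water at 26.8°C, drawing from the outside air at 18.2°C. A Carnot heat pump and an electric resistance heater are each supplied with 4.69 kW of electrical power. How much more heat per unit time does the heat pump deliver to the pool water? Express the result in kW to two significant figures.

In absolute terms T_C = 291.35 K and T_H = 299.95 K, so ΔT = 8.600 K.
COP_Carnot = T_H/ΔT = 299.95/8.600 = 34.88.
The heat pump delivers Q̇_H = COP × Ẇ = 163.6 kW; the resistance heater delivers Ẇ = 4.690 kW.
Extra = (COP − 1)·Ẇ = 158.9 kW.

160 kW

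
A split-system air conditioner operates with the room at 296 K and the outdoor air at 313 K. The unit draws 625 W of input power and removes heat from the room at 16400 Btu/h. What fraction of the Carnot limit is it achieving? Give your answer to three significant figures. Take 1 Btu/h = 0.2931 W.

0.442

Converting, Q̇_C = 16400 Btu/h = 4807 W, so COP_actual = Q̇_C/Ẇ = 4807/625.0 = 7.691.
The reservoir spacing is ΔT = 313 − 296 = 17.00 K.
COP_Carnot = T_C/ΔT = 296.00/17.00 = 17.41.
η_II = COP_actual/COP_Carnot = 7.691/17.41 = 0.4417.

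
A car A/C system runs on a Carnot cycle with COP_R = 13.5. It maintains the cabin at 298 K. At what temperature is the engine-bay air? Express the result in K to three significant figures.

COP_R = T_C/(T_H − T_C) gives T_H − T_C = T_C/COP.
With T_C = 298.00 K, T_H = 298.00 × (1 + 1/13.5) = 320.07 K.

320 K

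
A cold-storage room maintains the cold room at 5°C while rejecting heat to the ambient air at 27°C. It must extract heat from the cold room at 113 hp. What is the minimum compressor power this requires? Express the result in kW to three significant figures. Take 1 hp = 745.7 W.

6.66 kW

In absolute terms T_C = 278.15 K and T_H = 300.15 K, so ΔT = 22.00 K.
COP_Carnot = T_C/ΔT = 278.15/22.00 = 12.64.
Ẇ_min = Q̇/COP_Carnot = 113.0/12.64 = 8.938 hp = 6.665 kW.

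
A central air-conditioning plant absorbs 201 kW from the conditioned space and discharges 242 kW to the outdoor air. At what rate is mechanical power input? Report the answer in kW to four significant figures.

41.00 kW

For a cyclic device the first law requires Q̇_H = Q̇_C + Ẇ.
Ẇ = Q̇_H − Q̇_C = 41.00 kW.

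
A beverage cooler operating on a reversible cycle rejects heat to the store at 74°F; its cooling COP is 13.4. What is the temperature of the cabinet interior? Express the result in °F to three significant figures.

For a Carnot refrigerator COP_R = T_C/(T_H − T_C), so T_C = COP·T_H/(1 + COP).
With T_H = 296.48 K, T_C = 13.4 × 296.48/14.40 = 275.89 K.
Converting, 275.89 K = 36.94°F.

36.9 °F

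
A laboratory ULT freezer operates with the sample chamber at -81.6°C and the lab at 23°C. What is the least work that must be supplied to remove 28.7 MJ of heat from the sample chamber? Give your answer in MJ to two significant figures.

In absolute terms T_C = 191.55 K and T_H = 296.15 K, so ΔT = 104.6 K.
The reversible limit is COP_R = T_C/ΔT = 1.831, so W_min = Q_C/COP = Q_C·ΔT/T_C.
W_min = 28.70 × 104.6/191.55 = 15.67 MJ.

16 MJ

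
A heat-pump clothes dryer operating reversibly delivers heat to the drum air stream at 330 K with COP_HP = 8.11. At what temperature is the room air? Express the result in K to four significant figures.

289.3 K

COP_HP = T_H/(T_H − T_C) gives T_H − T_C = T_H/COP.
With T_H = 330.00 K, T_C = 330.00 × (1 − 1/8.11) = 289.31 K.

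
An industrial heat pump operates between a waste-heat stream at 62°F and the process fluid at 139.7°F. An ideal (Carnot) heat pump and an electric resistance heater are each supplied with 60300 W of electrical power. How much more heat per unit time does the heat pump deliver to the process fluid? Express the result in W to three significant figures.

405000 W

In absolute terms T_C = 289.82 K and T_H = 332.98 K, so ΔT = 43.17 K.
COP_Carnot = T_H/ΔT = 332.98/43.17 = 7.714.
The heat pump delivers Q̇_H = COP × Ẇ = 465100 W; the resistance heater delivers Ẇ = 60300 W.
Extra = (COP − 1)·Ẇ = 404800 W.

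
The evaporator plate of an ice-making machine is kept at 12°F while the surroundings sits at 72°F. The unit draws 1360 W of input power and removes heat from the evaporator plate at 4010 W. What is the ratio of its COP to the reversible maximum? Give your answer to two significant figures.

COP_actual = Q̇_C/Ẇ = 4010/1360 = 2.949.
In absolute terms T_C = 262.04 K and T_H = 295.37 K, so ΔT = 33.33 K.
COP_Carnot = T_C/ΔT = 262.04/33.33 = 7.861.
η_II = COP_actual/COP_Carnot = 2.949/7.861 = 0.3751.

0.38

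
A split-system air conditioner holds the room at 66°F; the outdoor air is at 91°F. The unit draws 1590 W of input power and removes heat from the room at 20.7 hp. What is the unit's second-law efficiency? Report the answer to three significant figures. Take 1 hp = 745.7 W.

Converting, Q̇_C = 20.70 hp = 15440 W, so COP_actual = Q̇_C/Ẇ = 15440/1590 = 9.708.
In absolute terms T_C = 292.04 K and T_H = 305.93 K, so ΔT = 13.89 K.
COP_Carnot = T_C/ΔT = 292.04/13.89 = 21.03.
η_II = COP_actual/COP_Carnot = 9.708/21.03 = 0.4617.

0.462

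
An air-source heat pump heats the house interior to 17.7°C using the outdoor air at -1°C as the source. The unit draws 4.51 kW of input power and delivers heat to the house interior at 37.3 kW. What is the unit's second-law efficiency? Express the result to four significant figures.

COP_actual = Q̇_H/Ẇ = 37.30/4.510 = 8.271.
In absolute terms T_C = 272.15 K and T_H = 290.85 K, so ΔT = 18.70 K.
COP_Carnot = T_H/ΔT = 290.85/18.70 = 15.55.
η_II = COP_actual/COP_Carnot = 8.271/15.55 = 0.5317.

0.5317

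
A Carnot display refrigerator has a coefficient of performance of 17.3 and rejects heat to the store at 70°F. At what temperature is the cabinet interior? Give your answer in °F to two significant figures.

For a Carnot refrigerator COP_R = T_C/(T_H − T_C), so T_C = COP·T_H/(1 + COP).
With T_H = 294.26 K, T_C = 17.3 × 294.26/18.30 = 278.18 K.
Converting, 278.18 K = 41.06°F.

41 °F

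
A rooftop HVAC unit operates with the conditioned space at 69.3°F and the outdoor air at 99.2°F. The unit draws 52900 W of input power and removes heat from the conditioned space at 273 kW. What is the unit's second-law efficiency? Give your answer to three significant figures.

0.292

Converting, Q̇_C = 273.0 kW = 273000 W, so COP_actual = Q̇_C/Ẇ = 273000/52900 = 5.161.
In absolute terms T_C = 293.87 K and T_H = 310.48 K, so ΔT = 16.61 K.
COP_Carnot = T_C/ΔT = 293.87/16.61 = 17.69.
η_II = COP_actual/COP_Carnot = 5.161/17.69 = 0.2917.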